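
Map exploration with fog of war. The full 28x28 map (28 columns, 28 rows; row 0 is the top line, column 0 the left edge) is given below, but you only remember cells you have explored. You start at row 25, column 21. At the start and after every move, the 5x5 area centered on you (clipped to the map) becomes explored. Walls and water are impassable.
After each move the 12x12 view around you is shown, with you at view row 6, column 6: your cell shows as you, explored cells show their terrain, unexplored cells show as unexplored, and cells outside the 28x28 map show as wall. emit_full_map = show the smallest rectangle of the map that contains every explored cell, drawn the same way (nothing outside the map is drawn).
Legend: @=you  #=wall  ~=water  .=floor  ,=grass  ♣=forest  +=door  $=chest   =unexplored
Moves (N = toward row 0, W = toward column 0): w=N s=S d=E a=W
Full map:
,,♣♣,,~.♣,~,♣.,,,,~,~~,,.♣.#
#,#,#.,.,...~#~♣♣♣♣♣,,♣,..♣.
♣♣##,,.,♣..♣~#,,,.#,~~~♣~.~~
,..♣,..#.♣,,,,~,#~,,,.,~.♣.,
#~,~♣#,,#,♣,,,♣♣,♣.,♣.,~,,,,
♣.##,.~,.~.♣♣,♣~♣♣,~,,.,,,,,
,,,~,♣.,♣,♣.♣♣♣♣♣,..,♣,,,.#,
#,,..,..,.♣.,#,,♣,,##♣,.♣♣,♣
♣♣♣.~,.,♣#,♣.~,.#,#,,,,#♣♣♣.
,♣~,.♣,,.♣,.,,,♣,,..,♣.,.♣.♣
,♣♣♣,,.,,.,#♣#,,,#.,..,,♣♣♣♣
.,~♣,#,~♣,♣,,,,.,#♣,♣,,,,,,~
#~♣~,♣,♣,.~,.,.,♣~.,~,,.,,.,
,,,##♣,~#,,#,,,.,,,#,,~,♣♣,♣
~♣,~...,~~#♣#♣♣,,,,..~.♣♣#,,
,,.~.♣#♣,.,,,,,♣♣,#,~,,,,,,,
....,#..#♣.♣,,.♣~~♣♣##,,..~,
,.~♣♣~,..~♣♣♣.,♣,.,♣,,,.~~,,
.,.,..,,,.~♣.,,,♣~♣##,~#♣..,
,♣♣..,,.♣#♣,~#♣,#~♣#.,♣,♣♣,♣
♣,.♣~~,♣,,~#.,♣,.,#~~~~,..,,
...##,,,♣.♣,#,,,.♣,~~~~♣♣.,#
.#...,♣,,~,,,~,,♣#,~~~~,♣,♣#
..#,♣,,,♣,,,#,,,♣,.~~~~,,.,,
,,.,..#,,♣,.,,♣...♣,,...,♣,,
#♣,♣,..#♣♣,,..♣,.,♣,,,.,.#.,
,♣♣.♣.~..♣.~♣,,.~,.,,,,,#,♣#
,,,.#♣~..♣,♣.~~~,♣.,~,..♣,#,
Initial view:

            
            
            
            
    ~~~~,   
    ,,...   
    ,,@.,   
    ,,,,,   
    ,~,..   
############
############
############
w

            
            
            
            
    ~~~~,   
    ~~~~,   
    ,,@..   
    ,,,.,   
    ,,,,,   
    ,~,..   
############
############

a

            
            
            
            
    ,~~~~,  
    .~~~~,  
    ♣,@...  
    ♣,,,.,  
    .,,,,,  
     ,~,..  
############
############

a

            
            
            
            
    #,~~~~, 
    ,.~~~~, 
    .♣@,... 
    ,♣,,,., 
    ,.,,,,, 
      ,~,.. 
############
############

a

            
            
            
            
    ♣#,~~~~,
    ♣,.~~~~,
    ..@,,...
    .,♣,,,.,
    ~,.,,,,,
       ,~,..
############
############

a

            
            
            
            
    ,♣#,~~~~
    ,♣,.~~~~
    ..@♣,,..
    ,.,♣,,,.
    .~,.,,,,
        ,~,.
############
############

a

            
            
            
            
    ,,♣#,~~~
    ,,♣,.~~~
    ♣.@.♣,,.
    ♣,.,♣,,,
    ,.~,.,,,
         ,~,
############
############

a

            
            
            
            
    ~,,♣#,~~
    ,,,♣,.~~
    ,♣@..♣,,
    .♣,.,♣,,
    ,,.~,.,,
          ,~
############
############

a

            
            
            
            
    ,~,,♣#,~
    #,,,♣,.~
    ,,@...♣,
    ..♣,.,♣,
    ♣,,.~,.,
           ,
############
############

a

            
            
            
            
    ,,~,,♣#,
    ,#,,,♣,.
    .,@♣...♣
    ,..♣,.,♣
    ~♣,,.~,.
            
############
############

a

            
            
            
            
    ,,,~,,♣#
    ,,#,,,♣,
    ,.@,♣...
    ,,..♣,.,
    .~♣,,.~,
            
############
############

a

            
            
            
            
    ~,,,~,,♣
    ,,,#,,,♣
    ♣,@,,♣..
    ♣,,..♣,.
    ♣.~♣,,.~
            
############
############

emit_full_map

~,,,~,,♣#,~~~~,
,,,#,,,♣,.~~~~,
♣,@,,♣...♣,,...
♣,,..♣,.,♣,,,.,
♣.~♣,,.~,.,,,,,
          ,~,..

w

            
            
            
            
    .♣,#,   
    ~,,,~,,♣
    ,,@#,,,♣
    ♣,.,,♣..
    ♣,,..♣,.
    ♣.~♣,,.~
            
############

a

            
            
            
            
    ♣.♣,#,  
    ,~,,,~,,
    ♣,@,#,,,
    ,♣,.,,♣.
    ♣♣,,..♣,
     ♣.~♣,,.
            
############

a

            
            
            
            
    ,♣.♣,#, 
    ,,~,,,~,
    ,♣@,,#,,
    ,,♣,.,,♣
    #♣♣,,..♣
      ♣.~♣,,
            
############

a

            
            
            
            
    ,,♣.♣,#,
    ♣,,~,,,~
    ,,@,,,#,
    #,,♣,.,,
    .#♣♣,,..
       ♣.~♣,
            
############

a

            
            
            
            
    ,,,♣.♣,#
    ,♣,,~,,,
    ,,@♣,,,#
    .#,,♣,.,
    ..#♣♣,,.
        ♣.~♣
            
############

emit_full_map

,,,♣.♣,#,          
,♣,,~,,,~,,♣#,~~~~,
,,@♣,,,#,,,♣,.~~~~,
.#,,♣,.,,♣...♣,,...
..#♣♣,,..♣,.,♣,,,.,
    ♣.~♣,,.~,.,,,,,
              ,~,..

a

            
            
            
            
    #,,,♣.♣,
    .,♣,,~,,
    ♣,@,♣,,,
    ..#,,♣,.
    ,..#♣♣,,
         ♣.~
            
############

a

#           
#           
#           
#           
#   ##,,,♣.♣
#   ..,♣,,~,
#   ,♣@,,♣,,
#   ,..#,,♣,
#   ♣,..#♣♣,
#         ♣.
#           
############

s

#           
#           
#           
#   ##,,,♣.♣
#   ..,♣,,~,
#   ,♣,,,♣,,
#   ,.@#,,♣,
#   ♣,..#♣♣,
#   .♣.~. ♣.
#           
############
############

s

#           
#           
#   ##,,,♣.♣
#   ..,♣,,~,
#   ,♣,,,♣,,
#   ,..#,,♣,
#   ♣,@.#♣♣,
#   .♣.~. ♣.
#   .#♣~.   
############
############
############

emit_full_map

##,,,♣.♣,#,          
..,♣,,~,,,~,,♣#,~~~~,
,♣,,,♣,,,#,,,♣,.~~~~,
,..#,,♣,.,,♣...♣,,...
♣,@.#♣♣,,..♣,.,♣,,,.,
.♣.~. ♣.~♣,,.~,.,,,,,
.#♣~.           ,~,..

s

#           
#   ##,,,♣.♣
#   ..,♣,,~,
#   ,♣,,,♣,,
#   ,..#,,♣,
#   ♣,..#♣♣,
#   .♣@~. ♣.
#   .#♣~.   
############
############
############
############

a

##          
##   ##,,,♣.
##   ..,♣,,~
##   ,♣,,,♣,
##  .,..#,,♣
##  ,♣,..#♣♣
##  ♣.@.~. ♣
##  ,.#♣~.  
############
############
############
############

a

###         
###   ##,,,♣
###   ..,♣,,
###   ,♣,,,♣
### ,.,..#,,
### ♣,♣,..#♣
### ♣♣@♣.~. 
### ,,.#♣~. 
############
############
############
############

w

###         
###         
###   ##,,,♣
###   ..,♣,,
### .#,♣,,,♣
### ,.,..#,,
### ♣,@,..#♣
### ♣♣.♣.~. 
### ,,.#♣~. 
############
############
############

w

###         
###         
###         
###   ##,,,♣
### #...,♣,,
### .#,♣,,,♣
### ,.@..#,,
### ♣,♣,..#♣
### ♣♣.♣.~. 
### ,,.#♣~. 
############
############

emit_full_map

  ##,,,♣.♣,#,          
#...,♣,,~,,,~,,♣#,~~~~,
.#,♣,,,♣,,,#,,,♣,.~~~~,
,.@..#,,♣,.,,♣...♣,,...
♣,♣,..#♣♣,,..♣,.,♣,,,.,
♣♣.♣.~. ♣.~♣,,.~,.,,,,,
,,.#♣~.           ,~,..


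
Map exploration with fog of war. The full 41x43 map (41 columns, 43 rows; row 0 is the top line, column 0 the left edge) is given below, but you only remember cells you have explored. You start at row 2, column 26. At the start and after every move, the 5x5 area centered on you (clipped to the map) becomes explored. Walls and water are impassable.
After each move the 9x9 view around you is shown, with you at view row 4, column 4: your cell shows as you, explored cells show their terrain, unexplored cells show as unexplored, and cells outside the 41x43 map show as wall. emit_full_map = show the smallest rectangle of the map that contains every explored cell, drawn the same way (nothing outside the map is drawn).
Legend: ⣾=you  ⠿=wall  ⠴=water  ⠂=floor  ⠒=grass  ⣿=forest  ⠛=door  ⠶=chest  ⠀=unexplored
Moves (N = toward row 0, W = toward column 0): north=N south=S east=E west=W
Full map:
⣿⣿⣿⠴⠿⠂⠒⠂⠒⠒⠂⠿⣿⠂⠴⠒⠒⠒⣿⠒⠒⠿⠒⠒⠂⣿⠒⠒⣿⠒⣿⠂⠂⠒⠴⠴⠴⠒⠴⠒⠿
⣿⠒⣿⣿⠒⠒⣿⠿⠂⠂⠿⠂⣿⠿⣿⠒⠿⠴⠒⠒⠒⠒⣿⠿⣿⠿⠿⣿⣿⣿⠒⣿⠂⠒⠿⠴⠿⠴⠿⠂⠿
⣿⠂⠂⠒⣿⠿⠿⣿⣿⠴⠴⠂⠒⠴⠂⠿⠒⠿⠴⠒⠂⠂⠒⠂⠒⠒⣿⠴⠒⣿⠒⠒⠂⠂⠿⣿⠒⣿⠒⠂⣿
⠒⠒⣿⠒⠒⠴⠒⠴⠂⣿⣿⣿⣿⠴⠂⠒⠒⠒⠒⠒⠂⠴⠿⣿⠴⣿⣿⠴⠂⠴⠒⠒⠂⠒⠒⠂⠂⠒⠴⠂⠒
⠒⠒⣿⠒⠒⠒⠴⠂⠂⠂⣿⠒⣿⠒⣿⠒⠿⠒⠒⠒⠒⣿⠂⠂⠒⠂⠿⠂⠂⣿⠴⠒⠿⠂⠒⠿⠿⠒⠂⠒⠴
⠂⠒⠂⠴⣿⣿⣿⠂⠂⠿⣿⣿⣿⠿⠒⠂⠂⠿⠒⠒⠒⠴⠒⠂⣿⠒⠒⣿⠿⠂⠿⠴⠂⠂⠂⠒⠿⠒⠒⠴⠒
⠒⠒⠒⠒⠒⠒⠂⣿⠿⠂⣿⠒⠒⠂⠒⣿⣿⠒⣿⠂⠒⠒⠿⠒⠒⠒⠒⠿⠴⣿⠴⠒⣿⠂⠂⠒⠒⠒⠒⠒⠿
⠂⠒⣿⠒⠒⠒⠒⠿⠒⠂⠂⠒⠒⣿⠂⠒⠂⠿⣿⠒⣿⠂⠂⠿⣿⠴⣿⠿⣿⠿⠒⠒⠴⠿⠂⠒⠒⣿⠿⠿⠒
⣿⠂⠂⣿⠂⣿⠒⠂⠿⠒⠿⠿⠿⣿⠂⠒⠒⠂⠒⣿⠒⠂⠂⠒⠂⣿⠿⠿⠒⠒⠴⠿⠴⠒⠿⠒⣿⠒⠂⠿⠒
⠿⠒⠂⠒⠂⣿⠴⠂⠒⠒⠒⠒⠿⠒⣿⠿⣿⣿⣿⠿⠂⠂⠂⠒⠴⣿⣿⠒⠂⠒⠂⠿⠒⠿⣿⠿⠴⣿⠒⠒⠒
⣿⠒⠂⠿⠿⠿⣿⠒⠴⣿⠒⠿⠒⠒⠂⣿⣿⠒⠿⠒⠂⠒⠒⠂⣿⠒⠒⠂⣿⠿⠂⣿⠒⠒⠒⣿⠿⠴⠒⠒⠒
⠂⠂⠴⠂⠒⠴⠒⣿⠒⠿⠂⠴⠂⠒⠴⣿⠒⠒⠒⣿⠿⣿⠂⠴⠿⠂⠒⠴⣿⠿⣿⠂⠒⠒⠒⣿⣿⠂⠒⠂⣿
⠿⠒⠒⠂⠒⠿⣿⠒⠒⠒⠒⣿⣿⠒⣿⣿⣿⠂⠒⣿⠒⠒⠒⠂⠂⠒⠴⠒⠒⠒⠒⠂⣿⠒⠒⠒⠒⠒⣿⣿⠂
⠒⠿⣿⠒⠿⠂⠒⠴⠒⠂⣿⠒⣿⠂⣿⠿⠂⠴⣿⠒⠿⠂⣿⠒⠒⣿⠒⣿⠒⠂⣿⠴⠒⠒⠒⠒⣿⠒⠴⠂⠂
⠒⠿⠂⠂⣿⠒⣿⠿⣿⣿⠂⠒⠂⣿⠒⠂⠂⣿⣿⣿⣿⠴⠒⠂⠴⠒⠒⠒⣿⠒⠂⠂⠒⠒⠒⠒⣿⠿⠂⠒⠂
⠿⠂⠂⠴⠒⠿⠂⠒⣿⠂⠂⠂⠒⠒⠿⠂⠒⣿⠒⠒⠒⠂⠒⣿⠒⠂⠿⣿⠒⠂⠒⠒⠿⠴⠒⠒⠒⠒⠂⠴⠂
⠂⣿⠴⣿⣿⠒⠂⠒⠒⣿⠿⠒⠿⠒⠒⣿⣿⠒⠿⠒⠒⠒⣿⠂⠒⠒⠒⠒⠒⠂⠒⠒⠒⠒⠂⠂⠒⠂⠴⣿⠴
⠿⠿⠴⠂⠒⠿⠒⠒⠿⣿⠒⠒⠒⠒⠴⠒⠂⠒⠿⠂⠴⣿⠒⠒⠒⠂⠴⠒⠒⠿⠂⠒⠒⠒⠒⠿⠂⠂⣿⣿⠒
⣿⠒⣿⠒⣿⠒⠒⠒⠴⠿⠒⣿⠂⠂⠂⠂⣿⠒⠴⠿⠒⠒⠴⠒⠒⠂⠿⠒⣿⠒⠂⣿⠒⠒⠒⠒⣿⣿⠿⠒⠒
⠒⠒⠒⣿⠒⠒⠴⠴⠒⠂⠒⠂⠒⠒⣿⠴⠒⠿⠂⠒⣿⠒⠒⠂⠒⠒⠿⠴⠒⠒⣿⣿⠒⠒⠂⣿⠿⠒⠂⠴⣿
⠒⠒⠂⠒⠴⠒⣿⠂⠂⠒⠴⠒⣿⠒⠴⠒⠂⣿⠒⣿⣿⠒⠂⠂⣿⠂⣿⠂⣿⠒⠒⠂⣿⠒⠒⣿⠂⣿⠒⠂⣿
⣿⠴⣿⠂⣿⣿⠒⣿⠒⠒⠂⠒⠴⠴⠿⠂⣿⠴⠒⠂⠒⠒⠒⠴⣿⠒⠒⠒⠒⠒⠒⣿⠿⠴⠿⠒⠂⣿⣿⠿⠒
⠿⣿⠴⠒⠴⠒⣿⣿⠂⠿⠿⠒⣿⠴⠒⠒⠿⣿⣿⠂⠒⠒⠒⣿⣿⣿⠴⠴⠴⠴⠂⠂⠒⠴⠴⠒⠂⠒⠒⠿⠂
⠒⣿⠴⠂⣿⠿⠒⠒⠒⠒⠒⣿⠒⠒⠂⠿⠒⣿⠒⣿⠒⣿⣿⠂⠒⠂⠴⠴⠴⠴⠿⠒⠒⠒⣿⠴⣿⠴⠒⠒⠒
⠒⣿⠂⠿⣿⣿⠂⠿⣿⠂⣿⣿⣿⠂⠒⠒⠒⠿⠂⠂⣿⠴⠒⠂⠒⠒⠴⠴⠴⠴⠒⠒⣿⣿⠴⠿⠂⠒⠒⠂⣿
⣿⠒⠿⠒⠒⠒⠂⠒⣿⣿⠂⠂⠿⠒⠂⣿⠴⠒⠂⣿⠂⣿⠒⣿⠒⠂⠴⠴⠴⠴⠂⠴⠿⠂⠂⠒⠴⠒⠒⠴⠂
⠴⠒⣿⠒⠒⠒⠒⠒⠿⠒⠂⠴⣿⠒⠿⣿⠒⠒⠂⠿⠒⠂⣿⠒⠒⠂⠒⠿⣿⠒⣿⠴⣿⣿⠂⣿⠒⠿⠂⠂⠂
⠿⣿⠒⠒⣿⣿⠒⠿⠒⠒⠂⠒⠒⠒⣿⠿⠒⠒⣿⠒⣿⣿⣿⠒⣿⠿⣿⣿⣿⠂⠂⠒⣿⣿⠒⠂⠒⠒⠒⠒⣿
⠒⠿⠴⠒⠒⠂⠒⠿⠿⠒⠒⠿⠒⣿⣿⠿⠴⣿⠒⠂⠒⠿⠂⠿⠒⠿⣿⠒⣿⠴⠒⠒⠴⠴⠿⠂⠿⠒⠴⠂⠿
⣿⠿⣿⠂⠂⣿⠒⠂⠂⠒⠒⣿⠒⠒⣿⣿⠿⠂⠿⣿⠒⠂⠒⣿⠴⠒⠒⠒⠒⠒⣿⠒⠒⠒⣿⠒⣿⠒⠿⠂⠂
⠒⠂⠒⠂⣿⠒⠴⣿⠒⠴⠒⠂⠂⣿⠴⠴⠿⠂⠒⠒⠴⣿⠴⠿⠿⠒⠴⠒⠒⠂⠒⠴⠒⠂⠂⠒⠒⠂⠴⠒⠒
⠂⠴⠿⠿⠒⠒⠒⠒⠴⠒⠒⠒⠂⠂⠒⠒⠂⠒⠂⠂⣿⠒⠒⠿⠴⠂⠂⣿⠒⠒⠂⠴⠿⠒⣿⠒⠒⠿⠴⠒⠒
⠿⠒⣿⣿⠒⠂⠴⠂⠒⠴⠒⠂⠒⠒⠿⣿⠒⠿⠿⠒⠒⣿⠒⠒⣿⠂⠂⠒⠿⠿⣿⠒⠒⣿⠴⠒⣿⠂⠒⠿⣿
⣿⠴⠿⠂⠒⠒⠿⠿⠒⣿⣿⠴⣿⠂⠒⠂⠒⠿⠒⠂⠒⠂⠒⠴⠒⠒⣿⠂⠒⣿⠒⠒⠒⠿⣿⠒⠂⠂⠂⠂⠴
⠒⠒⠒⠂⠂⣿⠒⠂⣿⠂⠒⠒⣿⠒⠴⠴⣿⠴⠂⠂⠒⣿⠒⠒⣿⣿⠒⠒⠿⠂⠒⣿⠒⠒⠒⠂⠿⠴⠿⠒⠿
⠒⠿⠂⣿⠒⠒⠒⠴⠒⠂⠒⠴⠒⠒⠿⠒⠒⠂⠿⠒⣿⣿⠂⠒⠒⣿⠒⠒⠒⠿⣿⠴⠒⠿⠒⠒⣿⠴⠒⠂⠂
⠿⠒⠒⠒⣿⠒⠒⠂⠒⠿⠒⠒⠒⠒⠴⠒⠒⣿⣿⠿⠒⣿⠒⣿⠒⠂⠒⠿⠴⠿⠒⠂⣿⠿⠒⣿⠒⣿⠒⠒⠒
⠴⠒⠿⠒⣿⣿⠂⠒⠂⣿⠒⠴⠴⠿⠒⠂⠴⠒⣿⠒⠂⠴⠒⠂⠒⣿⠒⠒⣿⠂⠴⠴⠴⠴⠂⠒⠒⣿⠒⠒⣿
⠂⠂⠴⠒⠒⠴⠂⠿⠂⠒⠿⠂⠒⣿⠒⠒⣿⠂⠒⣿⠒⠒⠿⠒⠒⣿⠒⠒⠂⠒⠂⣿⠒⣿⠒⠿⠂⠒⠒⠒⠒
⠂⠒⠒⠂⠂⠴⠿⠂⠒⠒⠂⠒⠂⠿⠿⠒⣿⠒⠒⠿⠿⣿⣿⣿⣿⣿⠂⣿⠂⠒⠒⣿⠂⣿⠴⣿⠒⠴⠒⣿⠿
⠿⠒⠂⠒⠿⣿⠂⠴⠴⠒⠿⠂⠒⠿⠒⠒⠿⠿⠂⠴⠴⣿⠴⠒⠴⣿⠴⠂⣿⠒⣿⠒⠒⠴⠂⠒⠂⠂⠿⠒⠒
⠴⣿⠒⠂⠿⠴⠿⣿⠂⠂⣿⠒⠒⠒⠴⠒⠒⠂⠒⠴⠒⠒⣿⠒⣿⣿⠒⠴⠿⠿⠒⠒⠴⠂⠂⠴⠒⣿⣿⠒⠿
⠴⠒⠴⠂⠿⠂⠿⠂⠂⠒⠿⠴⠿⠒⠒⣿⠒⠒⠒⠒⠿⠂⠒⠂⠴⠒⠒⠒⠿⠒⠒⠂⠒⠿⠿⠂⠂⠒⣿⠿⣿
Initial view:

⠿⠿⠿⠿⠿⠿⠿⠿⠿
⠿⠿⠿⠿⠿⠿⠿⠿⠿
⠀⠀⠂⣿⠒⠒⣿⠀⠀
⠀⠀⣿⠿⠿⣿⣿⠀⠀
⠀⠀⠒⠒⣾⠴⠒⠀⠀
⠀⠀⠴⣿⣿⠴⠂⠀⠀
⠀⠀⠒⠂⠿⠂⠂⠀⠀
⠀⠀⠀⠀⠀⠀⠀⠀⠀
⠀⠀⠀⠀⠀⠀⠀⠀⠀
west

⠿⠿⠿⠿⠿⠿⠿⠿⠿
⠿⠿⠿⠿⠿⠿⠿⠿⠿
⠀⠀⠒⠂⣿⠒⠒⣿⠀
⠀⠀⠿⣿⠿⠿⣿⣿⠀
⠀⠀⠂⠒⣾⣿⠴⠒⠀
⠀⠀⣿⠴⣿⣿⠴⠂⠀
⠀⠀⠂⠒⠂⠿⠂⠂⠀
⠀⠀⠀⠀⠀⠀⠀⠀⠀
⠀⠀⠀⠀⠀⠀⠀⠀⠀

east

⠿⠿⠿⠿⠿⠿⠿⠿⠿
⠿⠿⠿⠿⠿⠿⠿⠿⠿
⠀⠒⠂⣿⠒⠒⣿⠀⠀
⠀⠿⣿⠿⠿⣿⣿⠀⠀
⠀⠂⠒⠒⣾⠴⠒⠀⠀
⠀⣿⠴⣿⣿⠴⠂⠀⠀
⠀⠂⠒⠂⠿⠂⠂⠀⠀
⠀⠀⠀⠀⠀⠀⠀⠀⠀
⠀⠀⠀⠀⠀⠀⠀⠀⠀

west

⠿⠿⠿⠿⠿⠿⠿⠿⠿
⠿⠿⠿⠿⠿⠿⠿⠿⠿
⠀⠀⠒⠂⣿⠒⠒⣿⠀
⠀⠀⠿⣿⠿⠿⣿⣿⠀
⠀⠀⠂⠒⣾⣿⠴⠒⠀
⠀⠀⣿⠴⣿⣿⠴⠂⠀
⠀⠀⠂⠒⠂⠿⠂⠂⠀
⠀⠀⠀⠀⠀⠀⠀⠀⠀
⠀⠀⠀⠀⠀⠀⠀⠀⠀

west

⠿⠿⠿⠿⠿⠿⠿⠿⠿
⠿⠿⠿⠿⠿⠿⠿⠿⠿
⠀⠀⠒⠒⠂⣿⠒⠒⣿
⠀⠀⣿⠿⣿⠿⠿⣿⣿
⠀⠀⠒⠂⣾⠒⣿⠴⠒
⠀⠀⠿⣿⠴⣿⣿⠴⠂
⠀⠀⠂⠂⠒⠂⠿⠂⠂
⠀⠀⠀⠀⠀⠀⠀⠀⠀
⠀⠀⠀⠀⠀⠀⠀⠀⠀

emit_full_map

⠒⠒⠂⣿⠒⠒⣿
⣿⠿⣿⠿⠿⣿⣿
⠒⠂⣾⠒⣿⠴⠒
⠿⣿⠴⣿⣿⠴⠂
⠂⠂⠒⠂⠿⠂⠂

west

⠿⠿⠿⠿⠿⠿⠿⠿⠿
⠿⠿⠿⠿⠿⠿⠿⠿⠿
⠀⠀⠿⠒⠒⠂⣿⠒⠒
⠀⠀⠒⣿⠿⣿⠿⠿⣿
⠀⠀⠂⠒⣾⠒⠒⣿⠴
⠀⠀⠴⠿⣿⠴⣿⣿⠴
⠀⠀⣿⠂⠂⠒⠂⠿⠂
⠀⠀⠀⠀⠀⠀⠀⠀⠀
⠀⠀⠀⠀⠀⠀⠀⠀⠀

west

⠿⠿⠿⠿⠿⠿⠿⠿⠿
⠿⠿⠿⠿⠿⠿⠿⠿⠿
⠀⠀⠒⠿⠒⠒⠂⣿⠒
⠀⠀⠒⠒⣿⠿⣿⠿⠿
⠀⠀⠂⠂⣾⠂⠒⠒⣿
⠀⠀⠂⠴⠿⣿⠴⣿⣿
⠀⠀⠒⣿⠂⠂⠒⠂⠿
⠀⠀⠀⠀⠀⠀⠀⠀⠀
⠀⠀⠀⠀⠀⠀⠀⠀⠀

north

⠿⠿⠿⠿⠿⠿⠿⠿⠿
⠿⠿⠿⠿⠿⠿⠿⠿⠿
⠿⠿⠿⠿⠿⠿⠿⠿⠿
⠀⠀⠒⠿⠒⠒⠂⣿⠒
⠀⠀⠒⠒⣾⠿⣿⠿⠿
⠀⠀⠂⠂⠒⠂⠒⠒⣿
⠀⠀⠂⠴⠿⣿⠴⣿⣿
⠀⠀⠒⣿⠂⠂⠒⠂⠿
⠀⠀⠀⠀⠀⠀⠀⠀⠀

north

⠿⠿⠿⠿⠿⠿⠿⠿⠿
⠿⠿⠿⠿⠿⠿⠿⠿⠿
⠿⠿⠿⠿⠿⠿⠿⠿⠿
⠿⠿⠿⠿⠿⠿⠿⠿⠿
⠀⠀⠒⠿⣾⠒⠂⣿⠒
⠀⠀⠒⠒⣿⠿⣿⠿⠿
⠀⠀⠂⠂⠒⠂⠒⠒⣿
⠀⠀⠂⠴⠿⣿⠴⣿⣿
⠀⠀⠒⣿⠂⠂⠒⠂⠿

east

⠿⠿⠿⠿⠿⠿⠿⠿⠿
⠿⠿⠿⠿⠿⠿⠿⠿⠿
⠿⠿⠿⠿⠿⠿⠿⠿⠿
⠿⠿⠿⠿⠿⠿⠿⠿⠿
⠀⠒⠿⠒⣾⠂⣿⠒⠒
⠀⠒⠒⣿⠿⣿⠿⠿⣿
⠀⠂⠂⠒⠂⠒⠒⣿⠴
⠀⠂⠴⠿⣿⠴⣿⣿⠴
⠀⠒⣿⠂⠂⠒⠂⠿⠂

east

⠿⠿⠿⠿⠿⠿⠿⠿⠿
⠿⠿⠿⠿⠿⠿⠿⠿⠿
⠿⠿⠿⠿⠿⠿⠿⠿⠿
⠿⠿⠿⠿⠿⠿⠿⠿⠿
⠒⠿⠒⠒⣾⣿⠒⠒⣿
⠒⠒⣿⠿⣿⠿⠿⣿⣿
⠂⠂⠒⠂⠒⠒⣿⠴⠒
⠂⠴⠿⣿⠴⣿⣿⠴⠂
⠒⣿⠂⠂⠒⠂⠿⠂⠂

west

⠿⠿⠿⠿⠿⠿⠿⠿⠿
⠿⠿⠿⠿⠿⠿⠿⠿⠿
⠿⠿⠿⠿⠿⠿⠿⠿⠿
⠿⠿⠿⠿⠿⠿⠿⠿⠿
⠀⠒⠿⠒⣾⠂⣿⠒⠒
⠀⠒⠒⣿⠿⣿⠿⠿⣿
⠀⠂⠂⠒⠂⠒⠒⣿⠴
⠀⠂⠴⠿⣿⠴⣿⣿⠴
⠀⠒⣿⠂⠂⠒⠂⠿⠂

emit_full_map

⠒⠿⠒⣾⠂⣿⠒⠒⣿
⠒⠒⣿⠿⣿⠿⠿⣿⣿
⠂⠂⠒⠂⠒⠒⣿⠴⠒
⠂⠴⠿⣿⠴⣿⣿⠴⠂
⠒⣿⠂⠂⠒⠂⠿⠂⠂

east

⠿⠿⠿⠿⠿⠿⠿⠿⠿
⠿⠿⠿⠿⠿⠿⠿⠿⠿
⠿⠿⠿⠿⠿⠿⠿⠿⠿
⠿⠿⠿⠿⠿⠿⠿⠿⠿
⠒⠿⠒⠒⣾⣿⠒⠒⣿
⠒⠒⣿⠿⣿⠿⠿⣿⣿
⠂⠂⠒⠂⠒⠒⣿⠴⠒
⠂⠴⠿⣿⠴⣿⣿⠴⠂
⠒⣿⠂⠂⠒⠂⠿⠂⠂

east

⠿⠿⠿⠿⠿⠿⠿⠿⠿
⠿⠿⠿⠿⠿⠿⠿⠿⠿
⠿⠿⠿⠿⠿⠿⠿⠿⠿
⠿⠿⠿⠿⠿⠿⠿⠿⠿
⠿⠒⠒⠂⣾⠒⠒⣿⠀
⠒⣿⠿⣿⠿⠿⣿⣿⠀
⠂⠒⠂⠒⠒⣿⠴⠒⠀
⠴⠿⣿⠴⣿⣿⠴⠂⠀
⣿⠂⠂⠒⠂⠿⠂⠂⠀

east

⠿⠿⠿⠿⠿⠿⠿⠿⠿
⠿⠿⠿⠿⠿⠿⠿⠿⠿
⠿⠿⠿⠿⠿⠿⠿⠿⠿
⠿⠿⠿⠿⠿⠿⠿⠿⠿
⠒⠒⠂⣿⣾⠒⣿⠀⠀
⣿⠿⣿⠿⠿⣿⣿⠀⠀
⠒⠂⠒⠒⣿⠴⠒⠀⠀
⠿⣿⠴⣿⣿⠴⠂⠀⠀
⠂⠂⠒⠂⠿⠂⠂⠀⠀

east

⠿⠿⠿⠿⠿⠿⠿⠿⠿
⠿⠿⠿⠿⠿⠿⠿⠿⠿
⠿⠿⠿⠿⠿⠿⠿⠿⠿
⠿⠿⠿⠿⠿⠿⠿⠿⠿
⠒⠂⣿⠒⣾⣿⠒⠀⠀
⠿⣿⠿⠿⣿⣿⣿⠀⠀
⠂⠒⠒⣿⠴⠒⣿⠀⠀
⣿⠴⣿⣿⠴⠂⠀⠀⠀
⠂⠒⠂⠿⠂⠂⠀⠀⠀

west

⠿⠿⠿⠿⠿⠿⠿⠿⠿
⠿⠿⠿⠿⠿⠿⠿⠿⠿
⠿⠿⠿⠿⠿⠿⠿⠿⠿
⠿⠿⠿⠿⠿⠿⠿⠿⠿
⠒⠒⠂⣿⣾⠒⣿⠒⠀
⣿⠿⣿⠿⠿⣿⣿⣿⠀
⠒⠂⠒⠒⣿⠴⠒⣿⠀
⠿⣿⠴⣿⣿⠴⠂⠀⠀
⠂⠂⠒⠂⠿⠂⠂⠀⠀

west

⠿⠿⠿⠿⠿⠿⠿⠿⠿
⠿⠿⠿⠿⠿⠿⠿⠿⠿
⠿⠿⠿⠿⠿⠿⠿⠿⠿
⠿⠿⠿⠿⠿⠿⠿⠿⠿
⠿⠒⠒⠂⣾⠒⠒⣿⠒
⠒⣿⠿⣿⠿⠿⣿⣿⣿
⠂⠒⠂⠒⠒⣿⠴⠒⣿
⠴⠿⣿⠴⣿⣿⠴⠂⠀
⣿⠂⠂⠒⠂⠿⠂⠂⠀

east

⠿⠿⠿⠿⠿⠿⠿⠿⠿
⠿⠿⠿⠿⠿⠿⠿⠿⠿
⠿⠿⠿⠿⠿⠿⠿⠿⠿
⠿⠿⠿⠿⠿⠿⠿⠿⠿
⠒⠒⠂⣿⣾⠒⣿⠒⠀
⣿⠿⣿⠿⠿⣿⣿⣿⠀
⠒⠂⠒⠒⣿⠴⠒⣿⠀
⠿⣿⠴⣿⣿⠴⠂⠀⠀
⠂⠂⠒⠂⠿⠂⠂⠀⠀

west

⠿⠿⠿⠿⠿⠿⠿⠿⠿
⠿⠿⠿⠿⠿⠿⠿⠿⠿
⠿⠿⠿⠿⠿⠿⠿⠿⠿
⠿⠿⠿⠿⠿⠿⠿⠿⠿
⠿⠒⠒⠂⣾⠒⠒⣿⠒
⠒⣿⠿⣿⠿⠿⣿⣿⣿
⠂⠒⠂⠒⠒⣿⠴⠒⣿
⠴⠿⣿⠴⣿⣿⠴⠂⠀
⣿⠂⠂⠒⠂⠿⠂⠂⠀


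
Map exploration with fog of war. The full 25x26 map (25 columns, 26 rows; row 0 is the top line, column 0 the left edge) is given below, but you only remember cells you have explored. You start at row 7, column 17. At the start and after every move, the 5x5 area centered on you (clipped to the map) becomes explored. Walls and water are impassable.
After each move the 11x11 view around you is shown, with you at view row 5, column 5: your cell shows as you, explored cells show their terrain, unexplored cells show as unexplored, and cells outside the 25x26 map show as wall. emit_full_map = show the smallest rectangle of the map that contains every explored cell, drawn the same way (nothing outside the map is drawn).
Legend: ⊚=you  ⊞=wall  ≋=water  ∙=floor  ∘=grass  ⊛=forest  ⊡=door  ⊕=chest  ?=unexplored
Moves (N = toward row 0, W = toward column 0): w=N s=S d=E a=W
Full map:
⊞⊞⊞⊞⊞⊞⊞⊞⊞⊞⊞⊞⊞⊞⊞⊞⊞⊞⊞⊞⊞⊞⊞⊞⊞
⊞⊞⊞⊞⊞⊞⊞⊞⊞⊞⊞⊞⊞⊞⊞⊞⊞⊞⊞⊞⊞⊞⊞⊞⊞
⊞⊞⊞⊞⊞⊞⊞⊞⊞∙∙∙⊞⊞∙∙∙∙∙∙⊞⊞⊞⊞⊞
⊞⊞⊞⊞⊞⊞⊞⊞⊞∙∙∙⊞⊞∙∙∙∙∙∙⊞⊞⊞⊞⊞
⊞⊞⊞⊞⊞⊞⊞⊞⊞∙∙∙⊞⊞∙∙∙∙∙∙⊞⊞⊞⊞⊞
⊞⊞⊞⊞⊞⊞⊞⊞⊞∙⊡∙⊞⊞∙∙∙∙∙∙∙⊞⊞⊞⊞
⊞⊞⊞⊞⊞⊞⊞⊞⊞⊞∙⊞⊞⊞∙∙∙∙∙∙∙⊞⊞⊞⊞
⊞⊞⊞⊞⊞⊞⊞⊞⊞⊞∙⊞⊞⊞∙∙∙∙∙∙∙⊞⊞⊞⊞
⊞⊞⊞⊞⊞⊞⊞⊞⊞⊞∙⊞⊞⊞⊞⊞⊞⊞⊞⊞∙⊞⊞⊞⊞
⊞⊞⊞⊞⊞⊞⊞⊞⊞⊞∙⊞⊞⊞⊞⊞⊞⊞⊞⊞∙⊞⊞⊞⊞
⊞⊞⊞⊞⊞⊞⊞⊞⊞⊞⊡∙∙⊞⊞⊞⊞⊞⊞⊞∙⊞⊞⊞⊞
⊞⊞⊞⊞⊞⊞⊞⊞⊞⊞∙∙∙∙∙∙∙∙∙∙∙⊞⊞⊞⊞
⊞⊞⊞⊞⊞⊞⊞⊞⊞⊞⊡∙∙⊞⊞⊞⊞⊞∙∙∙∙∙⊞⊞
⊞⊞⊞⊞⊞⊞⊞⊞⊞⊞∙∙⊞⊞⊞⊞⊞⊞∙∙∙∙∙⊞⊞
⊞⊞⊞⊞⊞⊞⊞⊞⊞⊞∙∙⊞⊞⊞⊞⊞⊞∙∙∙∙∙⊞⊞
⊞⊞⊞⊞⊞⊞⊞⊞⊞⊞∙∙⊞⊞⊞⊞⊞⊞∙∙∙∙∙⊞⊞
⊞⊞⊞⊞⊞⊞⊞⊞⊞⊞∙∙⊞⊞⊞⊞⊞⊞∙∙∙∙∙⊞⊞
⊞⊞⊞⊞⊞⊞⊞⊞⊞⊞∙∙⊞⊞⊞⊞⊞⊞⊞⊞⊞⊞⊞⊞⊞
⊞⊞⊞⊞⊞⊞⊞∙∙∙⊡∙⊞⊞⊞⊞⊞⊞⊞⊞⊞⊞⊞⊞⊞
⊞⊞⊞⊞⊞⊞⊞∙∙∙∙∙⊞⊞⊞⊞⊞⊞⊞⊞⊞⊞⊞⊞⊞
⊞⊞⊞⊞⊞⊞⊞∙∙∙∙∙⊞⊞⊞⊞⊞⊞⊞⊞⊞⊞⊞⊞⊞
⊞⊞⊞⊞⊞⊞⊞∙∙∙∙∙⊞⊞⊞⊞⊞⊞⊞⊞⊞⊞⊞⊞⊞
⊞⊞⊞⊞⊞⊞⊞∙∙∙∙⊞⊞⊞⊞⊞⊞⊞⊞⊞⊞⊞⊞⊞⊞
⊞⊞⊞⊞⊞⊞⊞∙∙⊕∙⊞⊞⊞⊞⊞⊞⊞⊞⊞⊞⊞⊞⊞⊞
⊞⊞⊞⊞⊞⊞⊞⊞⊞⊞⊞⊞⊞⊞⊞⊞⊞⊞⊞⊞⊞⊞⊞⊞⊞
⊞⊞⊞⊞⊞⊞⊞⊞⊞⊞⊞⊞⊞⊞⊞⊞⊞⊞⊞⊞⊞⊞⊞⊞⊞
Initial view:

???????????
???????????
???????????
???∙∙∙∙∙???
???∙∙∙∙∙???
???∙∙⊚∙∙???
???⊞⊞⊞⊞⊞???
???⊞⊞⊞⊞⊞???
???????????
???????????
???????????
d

???????????
???????????
???????????
??∙∙∙∙∙∙???
??∙∙∙∙∙∙???
??∙∙∙⊚∙∙???
??⊞⊞⊞⊞⊞∙???
??⊞⊞⊞⊞⊞∙???
???????????
???????????
???????????

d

???????????
???????????
???????????
?∙∙∙∙∙∙⊞???
?∙∙∙∙∙∙⊞???
?∙∙∙∙⊚∙⊞???
?⊞⊞⊞⊞⊞∙⊞???
?⊞⊞⊞⊞⊞∙⊞???
???????????
???????????
???????????

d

??????????⊞
??????????⊞
??????????⊞
∙∙∙∙∙∙⊞⊞??⊞
∙∙∙∙∙∙⊞⊞??⊞
∙∙∙∙∙⊚⊞⊞??⊞
⊞⊞⊞⊞⊞∙⊞⊞??⊞
⊞⊞⊞⊞⊞∙⊞⊞??⊞
??????????⊞
??????????⊞
??????????⊞

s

??????????⊞
??????????⊞
∙∙∙∙∙∙⊞⊞??⊞
∙∙∙∙∙∙⊞⊞??⊞
∙∙∙∙∙∙⊞⊞??⊞
⊞⊞⊞⊞⊞⊚⊞⊞??⊞
⊞⊞⊞⊞⊞∙⊞⊞??⊞
???⊞⊞∙⊞⊞??⊞
??????????⊞
??????????⊞
??????????⊞

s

??????????⊞
∙∙∙∙∙∙⊞⊞??⊞
∙∙∙∙∙∙⊞⊞??⊞
∙∙∙∙∙∙⊞⊞??⊞
⊞⊞⊞⊞⊞∙⊞⊞??⊞
⊞⊞⊞⊞⊞⊚⊞⊞??⊞
???⊞⊞∙⊞⊞??⊞
???∙∙∙⊞⊞??⊞
??????????⊞
??????????⊞
??????????⊞

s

∙∙∙∙∙∙⊞⊞??⊞
∙∙∙∙∙∙⊞⊞??⊞
∙∙∙∙∙∙⊞⊞??⊞
⊞⊞⊞⊞⊞∙⊞⊞??⊞
⊞⊞⊞⊞⊞∙⊞⊞??⊞
???⊞⊞⊚⊞⊞??⊞
???∙∙∙⊞⊞??⊞
???∙∙∙∙∙??⊞
??????????⊞
??????????⊞
??????????⊞

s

∙∙∙∙∙∙⊞⊞??⊞
∙∙∙∙∙∙⊞⊞??⊞
⊞⊞⊞⊞⊞∙⊞⊞??⊞
⊞⊞⊞⊞⊞∙⊞⊞??⊞
???⊞⊞∙⊞⊞??⊞
???∙∙⊚⊞⊞??⊞
???∙∙∙∙∙??⊞
???∙∙∙∙∙??⊞
??????????⊞
??????????⊞
??????????⊞

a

?∙∙∙∙∙∙⊞⊞??
?∙∙∙∙∙∙⊞⊞??
?⊞⊞⊞⊞⊞∙⊞⊞??
?⊞⊞⊞⊞⊞∙⊞⊞??
???⊞⊞⊞∙⊞⊞??
???∙∙⊚∙⊞⊞??
???⊞∙∙∙∙∙??
???⊞∙∙∙∙∙??
???????????
???????????
???????????

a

??∙∙∙∙∙∙⊞⊞?
??∙∙∙∙∙∙⊞⊞?
??⊞⊞⊞⊞⊞∙⊞⊞?
??⊞⊞⊞⊞⊞∙⊞⊞?
???⊞⊞⊞⊞∙⊞⊞?
???∙∙⊚∙∙⊞⊞?
???⊞⊞∙∙∙∙∙?
???⊞⊞∙∙∙∙∙?
???????????
???????????
???????????

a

???∙∙∙∙∙∙⊞⊞
???∙∙∙∙∙∙⊞⊞
???⊞⊞⊞⊞⊞∙⊞⊞
???⊞⊞⊞⊞⊞∙⊞⊞
???⊞⊞⊞⊞⊞∙⊞⊞
???∙∙⊚∙∙∙⊞⊞
???⊞⊞⊞∙∙∙∙∙
???⊞⊞⊞∙∙∙∙∙
???????????
???????????
???????????

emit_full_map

∙∙∙∙∙∙⊞⊞
∙∙∙∙∙∙⊞⊞
∙∙∙∙∙∙⊞⊞
⊞⊞⊞⊞⊞∙⊞⊞
⊞⊞⊞⊞⊞∙⊞⊞
⊞⊞⊞⊞⊞∙⊞⊞
∙∙⊚∙∙∙⊞⊞
⊞⊞⊞∙∙∙∙∙
⊞⊞⊞∙∙∙∙∙

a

????∙∙∙∙∙∙⊞
????∙∙∙∙∙∙⊞
????⊞⊞⊞⊞⊞∙⊞
???⊞⊞⊞⊞⊞⊞∙⊞
???⊞⊞⊞⊞⊞⊞∙⊞
???∙∙⊚∙∙∙∙⊞
???⊞⊞⊞⊞∙∙∙∙
???⊞⊞⊞⊞∙∙∙∙
???????????
???????????
???????????

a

?????∙∙∙∙∙∙
?????∙∙∙∙∙∙
?????⊞⊞⊞⊞⊞∙
???⊞⊞⊞⊞⊞⊞⊞∙
???⊞⊞⊞⊞⊞⊞⊞∙
???∙∙⊚∙∙∙∙∙
???⊞⊞⊞⊞⊞∙∙∙
???⊞⊞⊞⊞⊞∙∙∙
???????????
???????????
???????????

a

??????∙∙∙∙∙
??????∙∙∙∙∙
??????⊞⊞⊞⊞⊞
???⊞⊞⊞⊞⊞⊞⊞⊞
???∙⊞⊞⊞⊞⊞⊞⊞
???∙∙⊚∙∙∙∙∙
???∙⊞⊞⊞⊞⊞∙∙
???⊞⊞⊞⊞⊞⊞∙∙
???????????
???????????
???????????

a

???????∙∙∙∙
???????∙∙∙∙
???????⊞⊞⊞⊞
???⊞⊞⊞⊞⊞⊞⊞⊞
???∙∙⊞⊞⊞⊞⊞⊞
???∙∙⊚∙∙∙∙∙
???∙∙⊞⊞⊞⊞⊞∙
???∙⊞⊞⊞⊞⊞⊞∙
???????????
???????????
???????????

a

????????∙∙∙
????????∙∙∙
????????⊞⊞⊞
???∙⊞⊞⊞⊞⊞⊞⊞
???⊡∙∙⊞⊞⊞⊞⊞
???∙∙⊚∙∙∙∙∙
???⊡∙∙⊞⊞⊞⊞⊞
???∙∙⊞⊞⊞⊞⊞⊞
???????????
???????????
???????????

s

????????∙∙∙
????????⊞⊞⊞
???∙⊞⊞⊞⊞⊞⊞⊞
???⊡∙∙⊞⊞⊞⊞⊞
???∙∙∙∙∙∙∙∙
???⊡∙⊚⊞⊞⊞⊞⊞
???∙∙⊞⊞⊞⊞⊞⊞
???∙∙⊞⊞⊞???
???????????
???????????
???????????

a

?????????∙∙
?????????⊞⊞
????∙⊞⊞⊞⊞⊞⊞
???⊞⊡∙∙⊞⊞⊞⊞
???⊞∙∙∙∙∙∙∙
???⊞⊡⊚∙⊞⊞⊞⊞
???⊞∙∙⊞⊞⊞⊞⊞
???⊞∙∙⊞⊞⊞??
???????????
???????????
???????????

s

?????????⊞⊞
????∙⊞⊞⊞⊞⊞⊞
???⊞⊡∙∙⊞⊞⊞⊞
???⊞∙∙∙∙∙∙∙
???⊞⊡∙∙⊞⊞⊞⊞
???⊞∙⊚⊞⊞⊞⊞⊞
???⊞∙∙⊞⊞⊞??
???⊞∙∙⊞⊞???
???????????
???????????
???????????

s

????∙⊞⊞⊞⊞⊞⊞
???⊞⊡∙∙⊞⊞⊞⊞
???⊞∙∙∙∙∙∙∙
???⊞⊡∙∙⊞⊞⊞⊞
???⊞∙∙⊞⊞⊞⊞⊞
???⊞∙⊚⊞⊞⊞??
???⊞∙∙⊞⊞???
???⊞∙∙⊞⊞???
???????????
???????????
???????????

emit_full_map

??????∙∙∙∙∙∙⊞⊞
??????∙∙∙∙∙∙⊞⊞
??????∙∙∙∙∙∙⊞⊞
??????⊞⊞⊞⊞⊞∙⊞⊞
?∙⊞⊞⊞⊞⊞⊞⊞⊞⊞∙⊞⊞
⊞⊡∙∙⊞⊞⊞⊞⊞⊞⊞∙⊞⊞
⊞∙∙∙∙∙∙∙∙∙∙∙⊞⊞
⊞⊡∙∙⊞⊞⊞⊞⊞∙∙∙∙∙
⊞∙∙⊞⊞⊞⊞⊞⊞∙∙∙∙∙
⊞∙⊚⊞⊞⊞????????
⊞∙∙⊞⊞?????????
⊞∙∙⊞⊞?????????


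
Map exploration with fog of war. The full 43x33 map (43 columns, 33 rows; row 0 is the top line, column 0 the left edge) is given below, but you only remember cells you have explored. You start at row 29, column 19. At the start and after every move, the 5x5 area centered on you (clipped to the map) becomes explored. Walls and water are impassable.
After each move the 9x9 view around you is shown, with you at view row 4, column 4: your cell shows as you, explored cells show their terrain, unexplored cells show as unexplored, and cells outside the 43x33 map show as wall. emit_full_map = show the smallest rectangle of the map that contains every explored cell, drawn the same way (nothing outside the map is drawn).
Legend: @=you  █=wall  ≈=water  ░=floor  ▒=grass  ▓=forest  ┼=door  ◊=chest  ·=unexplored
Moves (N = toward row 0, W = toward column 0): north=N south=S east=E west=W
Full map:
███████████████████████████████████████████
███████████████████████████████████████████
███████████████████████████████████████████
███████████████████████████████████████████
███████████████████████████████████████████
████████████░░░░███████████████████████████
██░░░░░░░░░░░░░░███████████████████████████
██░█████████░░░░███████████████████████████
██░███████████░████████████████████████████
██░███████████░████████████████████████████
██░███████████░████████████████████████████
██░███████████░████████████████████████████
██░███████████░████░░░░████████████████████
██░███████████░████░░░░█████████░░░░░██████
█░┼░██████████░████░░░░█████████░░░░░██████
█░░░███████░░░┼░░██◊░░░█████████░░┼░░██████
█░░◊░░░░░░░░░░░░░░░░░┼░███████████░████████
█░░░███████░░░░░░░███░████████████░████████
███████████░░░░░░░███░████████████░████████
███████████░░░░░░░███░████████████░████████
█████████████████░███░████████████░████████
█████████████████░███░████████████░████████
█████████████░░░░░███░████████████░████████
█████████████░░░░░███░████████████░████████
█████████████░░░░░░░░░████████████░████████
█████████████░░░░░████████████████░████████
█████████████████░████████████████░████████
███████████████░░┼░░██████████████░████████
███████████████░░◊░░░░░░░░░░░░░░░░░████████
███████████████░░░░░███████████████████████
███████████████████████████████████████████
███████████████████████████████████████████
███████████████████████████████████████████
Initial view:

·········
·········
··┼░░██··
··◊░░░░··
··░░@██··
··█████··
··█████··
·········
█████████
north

·········
·········
··░████··
··┼░░██··
··◊░@░░··
··░░░██··
··█████··
··█████··
·········

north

·········
·········
··░████··
··░████··
··┼░@██··
··◊░░░░··
··░░░██··
··█████··
··█████··

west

·········
·········
··░░████·
··█░████·
··░┼@░██·
··░◊░░░░·
··░░░░██·
···█████·
···█████·

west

·········
·········
··░░░████
··██░████
··░░@░░██
··░░◊░░░░
··░░░░░██
····█████
····█████

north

·········
·········
··░░░░░··
··░░░████
··██@████
··░░┼░░██
··░░◊░░░░
··░░░░░██
····█████

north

·········
·········
··░░░██··
··░░░░░··
··░░@████
··██░████
··░░┼░░██
··░░◊░░░░
··░░░░░██

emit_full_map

░░░██··
░░░░░··
░░@████
██░████
░░┼░░██
░░◊░░░░
░░░░░██
··█████
··█████

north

·········
·········
··░░░██··
··░░░██··
··░░@░░··
··░░░████
··██░████
··░░┼░░██
··░░◊░░░░

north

·········
·········
··██░██··
··░░░██··
··░░@██··
··░░░░░··
··░░░████
··██░████
··░░┼░░██

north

·········
·········
··██░██··
··██░██··
··░░@██··
··░░░██··
··░░░░░··
··░░░████
··██░████

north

·········
·········
··░░░██··
··██░██··
··██@██··
··░░░██··
··░░░██··
··░░░░░··
··░░░████

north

·········
·········
··░░░██··
··░░░██··
··██@██··
··██░██··
··░░░██··
··░░░██··
··░░░░░··

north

·········
·········
··░░░██··
··░░░██··
··░░@██··
··██░██··
··██░██··
··░░░██··
··░░░██··

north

·········
·········
··░░░░░··
··░░░██··
··░░@██··
··░░░██··
··██░██··
··██░██··
··░░░██··

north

·········
·········
··░░██◊··
··░░░░░··
··░░@██··
··░░░██··
··░░░██··
··██░██··
··██░██··

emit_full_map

░░██◊··
░░░░░··
░░@██··
░░░██··
░░░██··
██░██··
██░██··
░░░██··
░░░██··
░░░░░··
░░░████
██░████
░░┼░░██
░░◊░░░░
░░░░░██
··█████
··█████

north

·········
·········
··████░··
··░░██◊··
··░░@░░··
··░░░██··
··░░░██··
··░░░██··
··██░██··

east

·········
·········
·████░░··
·░░██◊░··
·░░░@░░··
·░░░███··
·░░░███··
·░░░██···
·██░██···

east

·········
·········
████░░░··
░░██◊░░··
░░░░@░┼··
░░░███░··
░░░███░··
░░░██····
██░██····

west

·········
·········
·████░░░·
·░░██◊░░·
·░░░@░░┼·
·░░░███░·
·░░░███░·
·░░░██···
·██░██···

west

·········
·········
··████░░░
··░░██◊░░
··░░@░░░┼
··░░░███░
··░░░███░
··░░░██··
··██░██··

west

·········
·········
··░████░░
··┼░░██◊░
··░░@░░░░
··░░░░███
··░░░░███
···░░░██·
···██░██·

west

·········
·········
··█░████░
··░┼░░██◊
··░░@░░░░
··░░░░░██
··░░░░░██
····░░░██
····██░██

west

·········
·········
··██░████
··░░┼░░██
··░░@░░░░
··░░░░░░█
··░░░░░░█
·····░░░█
·····██░█

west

·········
·········
··███░███
··░░░┼░░█
··░░@░░░░
··░░░░░░░
··░░░░░░░
······░░░
······██░

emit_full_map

███░████░░░
░░░┼░░██◊░░
░░@░░░░░░░┼
░░░░░░░███░
░░░░░░░███░
····░░░██··
····██░██··
····██░██··
····░░░██··
····░░░██··
····░░░░░··
····░░░████
····██░████
····░░┼░░██
····░░◊░░░░
····░░░░░██
······█████
······█████

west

·········
·········
··████░██
··█░░░┼░░
··░░@░░░░
··█░░░░░░
··█░░░░░░
·······░░
·······██

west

·········
·········
··█████░█
··██░░░┼░
··░░@░░░░
··██░░░░░
··██░░░░░
········░
········█

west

·········
·········
··██████░
··███░░░┼
··░░@░░░░
··███░░░░
··███░░░░
·········
·········

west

·········
·········
··███████
··████░░░
··░░@░░░░
··████░░░
··████░░░
·········
·········

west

·········
·········
··███████
··█████░░
··░░@░░░░
··█████░░
··█████░░
·········
·········

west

·········
·········
··███████
··██████░
··░░@░░░░
··██████░
··██████░
·········
·········

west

·········
·········
··███████
··███████
··░░@░░░░
··███████
··███████
·········
·········

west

·········
·········
··░██████
··░██████
··◊░@░░░░
··░██████
··███████
·········
·········

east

·········
·········
·░███████
·░███████
·◊░░@░░░░
·░███████
·████████
·········
·········

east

·········
·········
░████████
░███████░
◊░░░@░░░░
░███████░
████████░
·········
·········

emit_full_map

░██████████░████░░░
░███████░░░┼░░██◊░░
◊░░░@░░░░░░░░░░░░░┼
░███████░░░░░░░███░
████████░░░░░░░███░
············░░░██··
············██░██··
············██░██··
············░░░██··
············░░░██··
············░░░░░··
············░░░████
············██░████
············░░┼░░██
············░░◊░░░░
············░░░░░██
··············█████
··············█████

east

·········
·········
█████████
███████░░
░░░░@░░░░
███████░░
███████░░
·········
·········

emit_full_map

░██████████░████░░░
░███████░░░┼░░██◊░░
◊░░░░@░░░░░░░░░░░░┼
░███████░░░░░░░███░
████████░░░░░░░███░
············░░░██··
············██░██··
············██░██··
············░░░██··
············░░░██··
············░░░░░··
············░░░████
············██░████
············░░┼░░██
············░░◊░░░░
············░░░░░██
··············█████
··············█████
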